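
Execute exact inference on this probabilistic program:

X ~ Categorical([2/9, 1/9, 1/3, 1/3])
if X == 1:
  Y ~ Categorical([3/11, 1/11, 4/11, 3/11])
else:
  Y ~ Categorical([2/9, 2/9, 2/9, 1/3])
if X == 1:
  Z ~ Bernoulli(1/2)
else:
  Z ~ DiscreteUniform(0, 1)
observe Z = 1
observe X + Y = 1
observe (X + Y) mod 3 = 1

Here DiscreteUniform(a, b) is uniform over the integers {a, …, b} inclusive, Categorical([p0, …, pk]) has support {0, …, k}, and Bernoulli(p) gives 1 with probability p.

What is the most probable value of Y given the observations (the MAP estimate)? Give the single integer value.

argmax_v P(Y = v | obs) = 1

Enumerate traces; 2 have nonzero weight after conditioning:
  (X=0, Y=1, Z=1) weight 2/81
  (X=1, Y=0, Z=1) weight 1/66
Group by Y:
  weight(Y=0) = 1/66
  weight(Y=1) = 2/81
Total weight = 1/66 + 2/81 = 71/1782
P(Y=0 | obs) = 1/66 / 71/1782 = 27/71
P(Y=1 | obs) = 2/81 / 71/1782 = 44/71
argmax = 1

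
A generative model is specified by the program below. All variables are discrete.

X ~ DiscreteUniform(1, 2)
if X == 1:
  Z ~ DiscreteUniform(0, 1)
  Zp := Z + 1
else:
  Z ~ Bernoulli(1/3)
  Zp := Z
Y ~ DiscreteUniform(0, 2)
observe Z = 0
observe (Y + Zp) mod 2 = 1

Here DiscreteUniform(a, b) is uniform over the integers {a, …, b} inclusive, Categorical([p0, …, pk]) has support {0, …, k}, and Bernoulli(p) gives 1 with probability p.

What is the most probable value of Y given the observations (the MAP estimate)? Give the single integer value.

argmax_v P(Y = v | obs) = 1

Enumerate traces; 3 have nonzero weight after conditioning:
  (X=1, Z=0, Y=0) weight 1/12
  (X=1, Z=0, Y=2) weight 1/12
  (X=2, Z=0, Y=1) weight 1/9
Group by Y:
  weight(Y=0) = 1/12
  weight(Y=1) = 1/9
  weight(Y=2) = 1/12
Total weight = 1/12 + 1/9 + 1/12 = 5/18
P(Y=0 | obs) = 1/12 / 5/18 = 3/10
P(Y=1 | obs) = 1/9 / 5/18 = 2/5
P(Y=2 | obs) = 1/12 / 5/18 = 3/10
argmax = 1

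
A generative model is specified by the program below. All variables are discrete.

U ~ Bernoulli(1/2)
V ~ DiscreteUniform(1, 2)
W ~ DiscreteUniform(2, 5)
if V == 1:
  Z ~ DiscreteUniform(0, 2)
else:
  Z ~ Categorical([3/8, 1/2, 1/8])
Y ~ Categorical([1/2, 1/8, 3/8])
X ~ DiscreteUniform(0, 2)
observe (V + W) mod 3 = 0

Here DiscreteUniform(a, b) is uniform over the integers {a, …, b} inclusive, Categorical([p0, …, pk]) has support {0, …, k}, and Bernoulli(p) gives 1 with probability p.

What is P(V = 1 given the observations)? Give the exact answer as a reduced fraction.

P(V = 1 | obs) = 2/3

Enumerate traces; 162 have nonzero weight after conditioning:
  (U=0, V=1, W=2, Z=0, Y=0, X=0) weight 1/288
  (U=0, V=1, W=2, Z=0, Y=0, X=1) weight 1/288
  (U=0, V=1, W=2, Z=0, Y=0, X=2) weight 1/288
  (U=0, V=1, W=2, Z=0, Y=1, X=0) weight 1/1152
  (U=0, V=1, W=2, Z=0, Y=1, X=1) weight 1/1152
  (U=0, V=1, W=2, Z=0, Y=1, X=2) weight 1/1152
  (U=0, V=1, W=2, Z=0, Y=2, X=0) weight 1/384
  (U=0, V=1, W=2, Z=0, Y=2, X=1) weight 1/384
  (U=0, V=2, W=4, Z=0, Y=0, X=0) weight 1/256
  … 153 more
Group by V:
  weight(V=1) = 1/4
  weight(V=2) = 1/8
Total weight = 1/4 + 1/8 = 3/8
P(V=1 | obs) = 1/4 / 3/8 = 2/3
P(V=2 | obs) = 1/8 / 3/8 = 1/3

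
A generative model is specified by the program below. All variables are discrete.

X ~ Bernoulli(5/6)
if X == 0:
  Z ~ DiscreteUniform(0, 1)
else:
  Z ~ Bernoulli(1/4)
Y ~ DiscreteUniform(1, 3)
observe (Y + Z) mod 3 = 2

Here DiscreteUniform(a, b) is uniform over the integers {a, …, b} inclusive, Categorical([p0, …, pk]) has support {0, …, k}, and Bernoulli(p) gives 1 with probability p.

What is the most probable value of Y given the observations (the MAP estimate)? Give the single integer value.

Enumerate traces; 4 have nonzero weight after conditioning:
  (X=0, Z=0, Y=2) weight 1/36
  (X=0, Z=1, Y=1) weight 1/36
  (X=1, Z=0, Y=2) weight 5/24
  (X=1, Z=1, Y=1) weight 5/72
Group by Y:
  weight(Y=1) = 7/72
  weight(Y=2) = 17/72
Total weight = 7/72 + 17/72 = 1/3
P(Y=1 | obs) = 7/72 / 1/3 = 7/24
P(Y=2 | obs) = 17/72 / 1/3 = 17/24
argmax = 2

argmax_v P(Y = v | obs) = 2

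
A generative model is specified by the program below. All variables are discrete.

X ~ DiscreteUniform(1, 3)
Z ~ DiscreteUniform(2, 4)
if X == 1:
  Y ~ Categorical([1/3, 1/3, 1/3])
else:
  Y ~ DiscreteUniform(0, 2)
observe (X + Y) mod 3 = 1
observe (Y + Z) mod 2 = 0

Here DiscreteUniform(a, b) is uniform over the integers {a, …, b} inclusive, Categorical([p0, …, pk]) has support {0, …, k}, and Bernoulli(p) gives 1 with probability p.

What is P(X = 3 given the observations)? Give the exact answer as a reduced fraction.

P(X = 3 | obs) = 1/5

Enumerate traces; 5 have nonzero weight after conditioning:
  (X=1, Z=2, Y=0) weight 1/27
  (X=1, Z=4, Y=0) weight 1/27
  (X=2, Z=2, Y=2) weight 1/27
  (X=2, Z=4, Y=2) weight 1/27
  (X=3, Z=3, Y=1) weight 1/27
Group by X:
  weight(X=1) = 2/27
  weight(X=2) = 2/27
  weight(X=3) = 1/27
Total weight = 2/27 + 2/27 + 1/27 = 5/27
P(X=1 | obs) = 2/27 / 5/27 = 2/5
P(X=2 | obs) = 2/27 / 5/27 = 2/5
P(X=3 | obs) = 1/27 / 5/27 = 1/5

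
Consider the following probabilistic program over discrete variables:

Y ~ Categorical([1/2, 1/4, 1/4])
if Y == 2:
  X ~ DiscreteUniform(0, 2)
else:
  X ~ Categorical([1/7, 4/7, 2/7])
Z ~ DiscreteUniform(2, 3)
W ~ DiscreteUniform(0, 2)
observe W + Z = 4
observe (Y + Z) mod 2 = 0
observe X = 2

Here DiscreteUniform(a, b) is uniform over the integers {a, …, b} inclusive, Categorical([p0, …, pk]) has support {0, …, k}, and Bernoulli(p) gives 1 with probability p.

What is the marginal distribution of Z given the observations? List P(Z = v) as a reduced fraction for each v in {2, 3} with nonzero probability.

Enumerate traces; 3 have nonzero weight after conditioning:
  (Y=0, X=2, Z=2, W=2) weight 1/42
  (Y=1, X=2, Z=3, W=1) weight 1/84
  (Y=2, X=2, Z=2, W=2) weight 1/72
Group by Z:
  weight(Z=2) = 19/504
  weight(Z=3) = 1/84
Total weight = 19/504 + 1/84 = 25/504
P(Z=2 | obs) = 19/504 / 25/504 = 19/25
P(Z=3 | obs) = 1/84 / 25/504 = 6/25

P(Z=2) = 19/25, P(Z=3) = 6/25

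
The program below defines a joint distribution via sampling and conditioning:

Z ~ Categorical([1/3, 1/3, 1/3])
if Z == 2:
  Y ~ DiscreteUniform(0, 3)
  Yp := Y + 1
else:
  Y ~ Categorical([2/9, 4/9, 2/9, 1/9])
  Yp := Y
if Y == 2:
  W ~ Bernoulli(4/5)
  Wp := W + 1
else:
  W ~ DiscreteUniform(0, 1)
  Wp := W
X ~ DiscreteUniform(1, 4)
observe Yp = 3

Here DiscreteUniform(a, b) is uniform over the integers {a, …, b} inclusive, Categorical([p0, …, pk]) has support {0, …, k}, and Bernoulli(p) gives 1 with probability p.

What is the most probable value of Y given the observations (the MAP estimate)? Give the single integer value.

Enumerate traces; 24 have nonzero weight after conditioning:
  (Z=0, Y=3, W=0, X=1) weight 1/216
  (Z=0, Y=3, W=0, X=2) weight 1/216
  (Z=0, Y=3, W=0, X=3) weight 1/216
  (Z=0, Y=3, W=0, X=4) weight 1/216
  (Z=0, Y=3, W=1, X=1) weight 1/216
  (Z=0, Y=3, W=1, X=2) weight 1/216
  (Z=0, Y=3, W=1, X=3) weight 1/216
  (Z=0, Y=3, W=1, X=4) weight 1/216
  (Z=2, Y=2, W=0, X=1) weight 1/240
  … 15 more
Group by Y:
  weight(Y=2) = 1/12
  weight(Y=3) = 2/27
Total weight = 1/12 + 2/27 = 17/108
P(Y=2 | obs) = 1/12 / 17/108 = 9/17
P(Y=3 | obs) = 2/27 / 17/108 = 8/17
argmax = 2

argmax_v P(Y = v | obs) = 2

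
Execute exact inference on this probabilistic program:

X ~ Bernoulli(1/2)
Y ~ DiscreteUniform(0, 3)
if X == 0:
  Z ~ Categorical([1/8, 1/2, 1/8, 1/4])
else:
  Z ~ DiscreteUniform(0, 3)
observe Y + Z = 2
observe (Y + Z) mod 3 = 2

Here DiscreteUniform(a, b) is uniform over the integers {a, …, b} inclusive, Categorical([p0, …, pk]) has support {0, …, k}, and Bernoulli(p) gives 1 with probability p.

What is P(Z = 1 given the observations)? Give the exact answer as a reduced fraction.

Enumerate traces; 6 have nonzero weight after conditioning:
  (X=0, Y=0, Z=2) weight 1/64
  (X=0, Y=1, Z=1) weight 1/16
  (X=0, Y=2, Z=0) weight 1/64
  (X=1, Y=0, Z=2) weight 1/32
  (X=1, Y=1, Z=1) weight 1/32
  (X=1, Y=2, Z=0) weight 1/32
Group by Z:
  weight(Z=0) = 3/64
  weight(Z=1) = 3/32
  weight(Z=2) = 3/64
Total weight = 3/64 + 3/32 + 3/64 = 3/16
P(Z=0 | obs) = 3/64 / 3/16 = 1/4
P(Z=1 | obs) = 3/32 / 3/16 = 1/2
P(Z=2 | obs) = 3/64 / 3/16 = 1/4

P(Z = 1 | obs) = 1/2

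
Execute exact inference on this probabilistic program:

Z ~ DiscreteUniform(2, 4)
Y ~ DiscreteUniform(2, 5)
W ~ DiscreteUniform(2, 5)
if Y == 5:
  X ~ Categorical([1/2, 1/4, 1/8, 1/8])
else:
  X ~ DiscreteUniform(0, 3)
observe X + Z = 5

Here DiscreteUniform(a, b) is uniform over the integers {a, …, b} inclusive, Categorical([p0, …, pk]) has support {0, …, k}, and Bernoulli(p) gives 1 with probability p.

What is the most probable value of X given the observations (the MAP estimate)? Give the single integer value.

Enumerate traces; 48 have nonzero weight after conditioning:
  (Z=2, Y=2, W=2, X=3) weight 1/192
  (Z=2, Y=2, W=3, X=3) weight 1/192
  (Z=2, Y=2, W=4, X=3) weight 1/192
  (Z=2, Y=2, W=5, X=3) weight 1/192
  (Z=2, Y=3, W=2, X=3) weight 1/192
  (Z=2, Y=3, W=3, X=3) weight 1/192
  (Z=2, Y=3, W=4, X=3) weight 1/192
  (Z=2, Y=3, W=5, X=3) weight 1/192
  (Z=3, Y=2, W=2, X=2) weight 1/192
  (Z=4, Y=2, W=2, X=1) weight 1/192
  … 38 more
Group by X:
  weight(X=1) = 1/12
  weight(X=2) = 7/96
  weight(X=3) = 7/96
Total weight = 1/12 + 7/96 + 7/96 = 11/48
P(X=1 | obs) = 1/12 / 11/48 = 4/11
P(X=2 | obs) = 7/96 / 11/48 = 7/22
P(X=3 | obs) = 7/96 / 11/48 = 7/22
argmax = 1

argmax_v P(X = v | obs) = 1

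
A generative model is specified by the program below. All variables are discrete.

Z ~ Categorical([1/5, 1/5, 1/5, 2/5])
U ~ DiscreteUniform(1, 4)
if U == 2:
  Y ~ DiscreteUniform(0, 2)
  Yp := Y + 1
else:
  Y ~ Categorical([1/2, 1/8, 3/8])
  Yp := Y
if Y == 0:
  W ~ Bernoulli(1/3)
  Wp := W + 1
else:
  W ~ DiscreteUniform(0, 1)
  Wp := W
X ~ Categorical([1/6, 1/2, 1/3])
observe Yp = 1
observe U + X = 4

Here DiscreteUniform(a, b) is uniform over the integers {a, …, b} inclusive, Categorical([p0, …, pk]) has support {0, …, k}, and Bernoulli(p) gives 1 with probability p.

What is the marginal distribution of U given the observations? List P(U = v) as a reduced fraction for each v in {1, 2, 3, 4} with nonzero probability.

Enumerate traces; 24 have nonzero weight after conditioning:
  (Z=0, U=2, Y=0, W=0, X=2) weight 1/270
  (Z=0, U=2, Y=0, W=1, X=2) weight 1/540
  (Z=0, U=3, Y=1, W=0, X=1) weight 1/640
  (Z=0, U=3, Y=1, W=1, X=1) weight 1/640
  (Z=0, U=4, Y=1, W=0, X=0) weight 1/1920
  (Z=0, U=4, Y=1, W=1, X=0) weight 1/1920
  (Z=1, U=2, Y=0, W=0, X=2) weight 1/270
  (Z=1, U=2, Y=0, W=1, X=2) weight 1/540
  … 16 more
Group by U:
  weight(U=2) = 1/36
  weight(U=3) = 1/64
  weight(U=4) = 1/192
Total weight = 1/36 + 1/64 + 1/192 = 7/144
P(U=2 | obs) = 1/36 / 7/144 = 4/7
P(U=3 | obs) = 1/64 / 7/144 = 9/28
P(U=4 | obs) = 1/192 / 7/144 = 3/28

P(U=2) = 4/7, P(U=3) = 9/28, P(U=4) = 3/28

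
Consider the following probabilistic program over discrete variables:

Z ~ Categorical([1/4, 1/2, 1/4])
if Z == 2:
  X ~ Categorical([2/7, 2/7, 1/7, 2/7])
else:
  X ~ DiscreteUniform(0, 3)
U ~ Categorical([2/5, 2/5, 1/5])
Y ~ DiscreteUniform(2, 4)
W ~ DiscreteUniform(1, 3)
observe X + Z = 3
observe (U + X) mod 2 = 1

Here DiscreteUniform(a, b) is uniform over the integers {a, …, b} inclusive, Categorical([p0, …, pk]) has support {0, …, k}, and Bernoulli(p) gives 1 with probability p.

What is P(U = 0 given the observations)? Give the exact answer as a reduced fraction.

Enumerate traces; 45 have nonzero weight after conditioning:
  (Z=0, X=3, U=0, Y=2, W=1) weight 1/360
  (Z=0, X=3, U=0, Y=2, W=2) weight 1/360
  (Z=0, X=3, U=0, Y=2, W=3) weight 1/360
  (Z=0, X=3, U=0, Y=3, W=1) weight 1/360
  (Z=0, X=3, U=0, Y=3, W=2) weight 1/360
  (Z=0, X=3, U=0, Y=3, W=3) weight 1/360
  (Z=0, X=3, U=0, Y=4, W=1) weight 1/360
  (Z=0, X=3, U=0, Y=4, W=2) weight 1/360
  (Z=0, X=3, U=2, Y=2, W=1) weight 1/720
  (Z=1, X=2, U=1, Y=2, W=1) weight 1/180
  … 35 more
Group by U:
  weight(U=0) = 3/56
  weight(U=1) = 1/20
  weight(U=2) = 3/112
Total weight = 3/56 + 1/20 + 3/112 = 73/560
P(U=0 | obs) = 3/56 / 73/560 = 30/73
P(U=1 | obs) = 1/20 / 73/560 = 28/73
P(U=2 | obs) = 3/112 / 73/560 = 15/73

P(U = 0 | obs) = 30/73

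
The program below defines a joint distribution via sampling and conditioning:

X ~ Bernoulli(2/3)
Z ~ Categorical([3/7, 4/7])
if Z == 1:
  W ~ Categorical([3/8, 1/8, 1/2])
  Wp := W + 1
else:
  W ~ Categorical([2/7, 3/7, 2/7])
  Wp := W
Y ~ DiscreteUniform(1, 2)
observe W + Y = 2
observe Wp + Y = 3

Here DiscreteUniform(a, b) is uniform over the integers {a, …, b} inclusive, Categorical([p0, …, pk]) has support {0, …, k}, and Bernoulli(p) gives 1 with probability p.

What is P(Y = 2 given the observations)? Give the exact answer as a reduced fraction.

Enumerate traces; 4 have nonzero weight after conditioning:
  (X=0, Z=1, W=0, Y=2) weight 1/28
  (X=0, Z=1, W=1, Y=1) weight 1/84
  (X=1, Z=1, W=0, Y=2) weight 1/14
  (X=1, Z=1, W=1, Y=1) weight 1/42
Group by Y:
  weight(Y=1) = 1/28
  weight(Y=2) = 3/28
Total weight = 1/28 + 3/28 = 1/7
P(Y=1 | obs) = 1/28 / 1/7 = 1/4
P(Y=2 | obs) = 3/28 / 1/7 = 3/4

P(Y = 2 | obs) = 3/4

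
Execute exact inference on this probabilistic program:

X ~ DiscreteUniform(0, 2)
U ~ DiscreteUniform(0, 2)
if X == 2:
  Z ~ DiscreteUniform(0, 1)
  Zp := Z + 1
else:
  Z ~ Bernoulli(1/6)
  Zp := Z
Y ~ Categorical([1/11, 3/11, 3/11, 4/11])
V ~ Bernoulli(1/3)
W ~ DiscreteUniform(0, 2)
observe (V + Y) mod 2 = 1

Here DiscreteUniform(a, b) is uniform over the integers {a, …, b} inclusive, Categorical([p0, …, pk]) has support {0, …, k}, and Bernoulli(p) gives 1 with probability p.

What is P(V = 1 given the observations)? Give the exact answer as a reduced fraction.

P(V = 1 | obs) = 2/9

Enumerate traces; 216 have nonzero weight after conditioning:
  (X=0, U=0, Z=0, Y=0, V=1, W=0) weight 5/5346
  (X=0, U=0, Z=0, Y=0, V=1, W=1) weight 5/5346
  (X=0, U=0, Z=0, Y=0, V=1, W=2) weight 5/5346
  (X=0, U=0, Z=0, Y=1, V=0, W=0) weight 5/891
  (X=0, U=0, Z=0, Y=1, V=0, W=1) weight 5/891
  (X=0, U=0, Z=0, Y=1, V=0, W=2) weight 5/891
  (X=0, U=0, Z=0, Y=2, V=1, W=0) weight 5/1782
  (X=0, U=0, Z=0, Y=2, V=1, W=1) weight 5/1782
  … 208 more
Group by V:
  weight(V=0) = 14/33
  weight(V=1) = 4/33
Total weight = 14/33 + 4/33 = 6/11
P(V=0 | obs) = 14/33 / 6/11 = 7/9
P(V=1 | obs) = 4/33 / 6/11 = 2/9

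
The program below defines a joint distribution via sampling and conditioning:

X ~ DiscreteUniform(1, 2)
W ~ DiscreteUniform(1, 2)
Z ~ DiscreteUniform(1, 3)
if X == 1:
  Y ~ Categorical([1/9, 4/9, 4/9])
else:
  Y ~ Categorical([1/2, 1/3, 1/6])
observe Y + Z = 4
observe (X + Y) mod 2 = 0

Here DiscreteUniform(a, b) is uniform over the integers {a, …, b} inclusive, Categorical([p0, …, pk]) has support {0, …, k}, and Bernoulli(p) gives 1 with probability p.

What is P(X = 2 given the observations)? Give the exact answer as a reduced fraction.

Enumerate traces; 4 have nonzero weight after conditioning:
  (X=1, W=1, Z=3, Y=1) weight 1/27
  (X=1, W=2, Z=3, Y=1) weight 1/27
  (X=2, W=1, Z=2, Y=2) weight 1/72
  (X=2, W=2, Z=2, Y=2) weight 1/72
Group by X:
  weight(X=1) = 2/27
  weight(X=2) = 1/36
Total weight = 2/27 + 1/36 = 11/108
P(X=1 | obs) = 2/27 / 11/108 = 8/11
P(X=2 | obs) = 1/36 / 11/108 = 3/11

P(X = 2 | obs) = 3/11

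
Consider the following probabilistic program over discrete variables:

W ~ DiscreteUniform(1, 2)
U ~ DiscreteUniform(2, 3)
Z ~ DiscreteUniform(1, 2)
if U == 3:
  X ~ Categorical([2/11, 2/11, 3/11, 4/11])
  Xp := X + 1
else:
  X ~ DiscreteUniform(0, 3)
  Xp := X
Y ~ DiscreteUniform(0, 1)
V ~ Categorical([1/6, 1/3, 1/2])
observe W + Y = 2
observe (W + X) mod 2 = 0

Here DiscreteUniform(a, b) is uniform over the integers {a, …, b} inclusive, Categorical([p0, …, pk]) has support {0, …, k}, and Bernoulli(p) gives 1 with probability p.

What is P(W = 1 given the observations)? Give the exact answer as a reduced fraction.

Enumerate traces; 48 have nonzero weight after conditioning:
  (W=1, U=2, Z=1, X=1, Y=1, V=0) weight 1/384
  (W=1, U=2, Z=1, X=1, Y=1, V=1) weight 1/192
  (W=1, U=2, Z=1, X=1, Y=1, V=2) weight 1/128
  (W=1, U=2, Z=1, X=3, Y=1, V=0) weight 1/384
  (W=1, U=2, Z=1, X=3, Y=1, V=1) weight 1/192
  (W=1, U=2, Z=1, X=3, Y=1, V=2) weight 1/128
  (W=1, U=2, Z=2, X=1, Y=1, V=0) weight 1/384
  (W=1, U=2, Z=2, X=1, Y=1, V=1) weight 1/192
  (W=2, U=2, Z=1, X=0, Y=0, V=0) weight 1/384
  … 39 more
Group by W:
  weight(W=1) = 23/176
  weight(W=2) = 21/176
Total weight = 23/176 + 21/176 = 1/4
P(W=1 | obs) = 23/176 / 1/4 = 23/44
P(W=2 | obs) = 21/176 / 1/4 = 21/44

P(W = 1 | obs) = 23/44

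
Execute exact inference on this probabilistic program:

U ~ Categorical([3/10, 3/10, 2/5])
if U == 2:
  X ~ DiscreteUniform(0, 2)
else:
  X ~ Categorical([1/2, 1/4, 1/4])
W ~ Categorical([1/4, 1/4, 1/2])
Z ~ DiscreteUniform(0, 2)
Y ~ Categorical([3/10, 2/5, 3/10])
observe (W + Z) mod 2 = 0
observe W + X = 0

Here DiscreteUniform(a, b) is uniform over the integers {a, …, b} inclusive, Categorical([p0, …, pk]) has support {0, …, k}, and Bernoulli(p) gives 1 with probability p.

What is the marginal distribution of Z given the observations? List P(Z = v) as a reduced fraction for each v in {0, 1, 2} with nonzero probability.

P(Z=0) = 1/2, P(Z=2) = 1/2

Enumerate traces; 18 have nonzero weight after conditioning:
  (U=0, X=0, W=0, Z=0, Y=0) weight 3/800
  (U=0, X=0, W=0, Z=0, Y=1) weight 1/200
  (U=0, X=0, W=0, Z=0, Y=2) weight 3/800
  (U=0, X=0, W=0, Z=2, Y=0) weight 3/800
  (U=0, X=0, W=0, Z=2, Y=1) weight 1/200
  (U=0, X=0, W=0, Z=2, Y=2) weight 3/800
  (U=1, X=0, W=0, Z=0, Y=0) weight 3/800
  (U=1, X=0, W=0, Z=0, Y=1) weight 1/200
  … 10 more
Group by Z:
  weight(Z=0) = 13/360
  weight(Z=2) = 13/360
Total weight = 13/360 + 13/360 = 13/180
P(Z=0 | obs) = 13/360 / 13/180 = 1/2
P(Z=2 | obs) = 13/360 / 13/180 = 1/2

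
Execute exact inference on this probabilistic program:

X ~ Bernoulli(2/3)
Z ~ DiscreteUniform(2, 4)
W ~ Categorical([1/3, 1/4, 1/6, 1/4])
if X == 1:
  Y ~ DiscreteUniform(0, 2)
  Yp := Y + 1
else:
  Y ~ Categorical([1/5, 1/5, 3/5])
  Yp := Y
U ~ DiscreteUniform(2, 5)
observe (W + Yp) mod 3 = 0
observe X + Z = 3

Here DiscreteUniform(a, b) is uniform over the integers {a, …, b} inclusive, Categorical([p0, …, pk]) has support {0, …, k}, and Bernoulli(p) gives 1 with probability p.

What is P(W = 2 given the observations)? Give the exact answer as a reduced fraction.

P(W = 2 | obs) = 13/87

Enumerate traces; 32 have nonzero weight after conditioning:
  (X=0, Z=3, W=0, Y=0, U=2) weight 1/540
  (X=0, Z=3, W=0, Y=0, U=3) weight 1/540
  (X=0, Z=3, W=0, Y=0, U=4) weight 1/540
  (X=0, Z=3, W=0, Y=0, U=5) weight 1/540
  (X=0, Z=3, W=1, Y=2, U=2) weight 1/240
  (X=0, Z=3, W=1, Y=2, U=3) weight 1/240
  (X=0, Z=3, W=1, Y=2, U=4) weight 1/240
  (X=0, Z=3, W=1, Y=2, U=5) weight 1/240
  (X=0, Z=3, W=2, Y=1, U=2) weight 1/1080
  (X=0, Z=3, W=3, Y=0, U=2) weight 1/720
  … 22 more
Group by W:
  weight(W=0) = 13/405
  weight(W=1) = 19/540
  weight(W=2) = 13/810
  weight(W=3) = 13/540
Total weight = 13/405 + 19/540 + 13/810 + 13/540 = 29/270
P(W=0 | obs) = 13/405 / 29/270 = 26/87
P(W=1 | obs) = 19/540 / 29/270 = 19/58
P(W=2 | obs) = 13/810 / 29/270 = 13/87
P(W=3 | obs) = 13/540 / 29/270 = 13/58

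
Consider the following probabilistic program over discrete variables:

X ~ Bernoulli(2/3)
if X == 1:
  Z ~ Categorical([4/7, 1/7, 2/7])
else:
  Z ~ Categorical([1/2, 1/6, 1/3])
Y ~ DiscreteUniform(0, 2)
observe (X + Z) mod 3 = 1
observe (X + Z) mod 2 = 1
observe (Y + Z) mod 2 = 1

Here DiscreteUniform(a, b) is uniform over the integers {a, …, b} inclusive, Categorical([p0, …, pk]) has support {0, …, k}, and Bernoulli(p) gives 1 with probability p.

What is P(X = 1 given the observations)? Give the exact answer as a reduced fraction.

Enumerate traces; 3 have nonzero weight after conditioning:
  (X=0, Z=1, Y=0) weight 1/54
  (X=0, Z=1, Y=2) weight 1/54
  (X=1, Z=0, Y=1) weight 8/63
Group by X:
  weight(X=0) = 1/27
  weight(X=1) = 8/63
Total weight = 1/27 + 8/63 = 31/189
P(X=0 | obs) = 1/27 / 31/189 = 7/31
P(X=1 | obs) = 8/63 / 31/189 = 24/31

P(X = 1 | obs) = 24/31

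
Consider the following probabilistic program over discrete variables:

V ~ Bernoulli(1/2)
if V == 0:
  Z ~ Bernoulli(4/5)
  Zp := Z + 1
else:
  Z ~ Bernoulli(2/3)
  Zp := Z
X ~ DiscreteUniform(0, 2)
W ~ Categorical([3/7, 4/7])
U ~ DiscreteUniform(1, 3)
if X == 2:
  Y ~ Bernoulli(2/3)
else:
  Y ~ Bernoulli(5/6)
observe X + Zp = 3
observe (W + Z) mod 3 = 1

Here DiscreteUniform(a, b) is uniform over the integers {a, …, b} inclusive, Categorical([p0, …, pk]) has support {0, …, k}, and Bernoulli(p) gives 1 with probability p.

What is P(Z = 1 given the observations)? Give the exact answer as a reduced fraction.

Enumerate traces; 18 have nonzero weight after conditioning:
  (V=0, Z=0, X=2, W=1, U=1, Y=0) weight 2/945
  (V=0, Z=0, X=2, W=1, U=1, Y=1) weight 4/945
  (V=0, Z=0, X=2, W=1, U=2, Y=0) weight 2/945
  (V=0, Z=0, X=2, W=1, U=2, Y=1) weight 4/945
  (V=0, Z=0, X=2, W=1, U=3, Y=0) weight 2/945
  (V=0, Z=0, X=2, W=1, U=3, Y=1) weight 4/945
  (V=0, Z=1, X=1, W=0, U=1, Y=0) weight 1/315
  (V=0, Z=1, X=1, W=0, U=1, Y=1) weight 1/63
  … 10 more
Group by Z:
  weight(Z=0) = 2/105
  weight(Z=1) = 11/105
Total weight = 2/105 + 11/105 = 13/105
P(Z=0 | obs) = 2/105 / 13/105 = 2/13
P(Z=1 | obs) = 11/105 / 13/105 = 11/13

P(Z = 1 | obs) = 11/13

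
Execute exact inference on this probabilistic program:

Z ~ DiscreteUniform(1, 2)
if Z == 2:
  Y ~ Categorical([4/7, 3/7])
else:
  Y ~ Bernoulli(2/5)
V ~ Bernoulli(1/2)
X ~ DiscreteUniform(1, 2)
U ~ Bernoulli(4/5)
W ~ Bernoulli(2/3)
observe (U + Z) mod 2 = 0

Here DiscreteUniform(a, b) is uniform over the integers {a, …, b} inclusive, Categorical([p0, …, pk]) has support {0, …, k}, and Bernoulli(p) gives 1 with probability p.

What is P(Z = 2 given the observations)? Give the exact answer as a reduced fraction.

P(Z = 2 | obs) = 1/5

Enumerate traces; 32 have nonzero weight after conditioning:
  (Z=1, Y=0, V=0, X=1, U=1, W=0) weight 1/50
  (Z=1, Y=0, V=0, X=1, U=1, W=1) weight 1/25
  (Z=1, Y=0, V=0, X=2, U=1, W=0) weight 1/50
  (Z=1, Y=0, V=0, X=2, U=1, W=1) weight 1/25
  (Z=1, Y=0, V=1, X=1, U=1, W=0) weight 1/50
  (Z=1, Y=0, V=1, X=1, U=1, W=1) weight 1/25
  (Z=1, Y=0, V=1, X=2, U=1, W=0) weight 1/50
  (Z=1, Y=0, V=1, X=2, U=1, W=1) weight 1/25
  (Z=2, Y=0, V=0, X=1, U=0, W=0) weight 1/210
  … 23 more
Group by Z:
  weight(Z=1) = 2/5
  weight(Z=2) = 1/10
Total weight = 2/5 + 1/10 = 1/2
P(Z=1 | obs) = 2/5 / 1/2 = 4/5
P(Z=2 | obs) = 1/10 / 1/2 = 1/5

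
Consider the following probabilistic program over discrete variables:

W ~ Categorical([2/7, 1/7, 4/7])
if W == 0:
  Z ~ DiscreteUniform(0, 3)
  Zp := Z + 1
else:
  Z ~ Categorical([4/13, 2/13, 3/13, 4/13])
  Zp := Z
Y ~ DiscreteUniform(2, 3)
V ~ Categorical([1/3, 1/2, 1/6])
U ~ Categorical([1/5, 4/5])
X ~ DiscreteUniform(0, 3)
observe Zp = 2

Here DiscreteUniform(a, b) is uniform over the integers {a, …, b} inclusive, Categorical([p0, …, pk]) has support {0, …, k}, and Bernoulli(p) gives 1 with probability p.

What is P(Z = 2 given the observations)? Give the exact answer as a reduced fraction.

P(Z = 2 | obs) = 30/43

Enumerate traces; 144 have nonzero weight after conditioning:
  (W=0, Z=1, Y=2, V=0, U=0, X=0) weight 1/1680
  (W=0, Z=1, Y=2, V=0, U=0, X=1) weight 1/1680
  (W=0, Z=1, Y=2, V=0, U=0, X=2) weight 1/1680
  (W=0, Z=1, Y=2, V=0, U=0, X=3) weight 1/1680
  (W=0, Z=1, Y=2, V=0, U=1, X=0) weight 1/420
  (W=0, Z=1, Y=2, V=0, U=1, X=1) weight 1/420
  (W=0, Z=1, Y=2, V=0, U=1, X=2) weight 1/420
  (W=0, Z=1, Y=2, V=0, U=1, X=3) weight 1/420
  (W=1, Z=2, Y=2, V=0, U=0, X=0) weight 1/3640
  … 135 more
Group by Z:
  weight(Z=1) = 1/14
  weight(Z=2) = 15/91
Total weight = 1/14 + 15/91 = 43/182
P(Z=1 | obs) = 1/14 / 43/182 = 13/43
P(Z=2 | obs) = 15/91 / 43/182 = 30/43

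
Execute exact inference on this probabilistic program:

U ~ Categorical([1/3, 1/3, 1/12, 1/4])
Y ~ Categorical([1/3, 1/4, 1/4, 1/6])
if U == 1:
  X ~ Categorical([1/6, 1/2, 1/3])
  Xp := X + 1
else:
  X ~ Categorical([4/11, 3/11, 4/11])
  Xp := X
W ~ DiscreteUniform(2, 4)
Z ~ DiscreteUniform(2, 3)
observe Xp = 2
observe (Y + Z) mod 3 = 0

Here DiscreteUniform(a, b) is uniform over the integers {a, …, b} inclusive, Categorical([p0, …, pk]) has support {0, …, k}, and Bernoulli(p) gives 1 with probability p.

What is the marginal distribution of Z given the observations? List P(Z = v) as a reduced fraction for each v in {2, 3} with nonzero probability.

Enumerate traces; 36 have nonzero weight after conditioning:
  (U=0, Y=0, X=2, W=2, Z=3) weight 2/297
  (U=0, Y=0, X=2, W=3, Z=3) weight 2/297
  (U=0, Y=0, X=2, W=4, Z=3) weight 2/297
  (U=0, Y=1, X=2, W=2, Z=2) weight 1/198
  (U=0, Y=1, X=2, W=3, Z=2) weight 1/198
  (U=0, Y=1, X=2, W=4, Z=2) weight 1/198
  (U=0, Y=3, X=2, W=2, Z=3) weight 1/297
  (U=0, Y=3, X=2, W=3, Z=3) weight 1/297
  … 28 more
Group by Z:
  weight(Z=2) = 9/176
  weight(Z=3) = 9/88
Total weight = 9/176 + 9/88 = 27/176
P(Z=2 | obs) = 9/176 / 27/176 = 1/3
P(Z=3 | obs) = 9/88 / 27/176 = 2/3

P(Z=2) = 1/3, P(Z=3) = 2/3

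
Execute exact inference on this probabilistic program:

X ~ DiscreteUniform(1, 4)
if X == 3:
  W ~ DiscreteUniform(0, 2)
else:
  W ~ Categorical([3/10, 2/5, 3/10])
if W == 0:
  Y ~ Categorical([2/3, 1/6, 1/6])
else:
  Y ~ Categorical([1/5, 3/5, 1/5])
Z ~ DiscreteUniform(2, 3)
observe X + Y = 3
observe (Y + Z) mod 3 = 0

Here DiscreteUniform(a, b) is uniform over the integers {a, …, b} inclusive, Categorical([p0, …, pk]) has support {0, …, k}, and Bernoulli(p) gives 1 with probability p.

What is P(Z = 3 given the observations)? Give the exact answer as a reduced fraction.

P(Z = 3 | obs) = 320/743

Enumerate traces; 6 have nonzero weight after conditioning:
  (X=2, W=0, Y=1, Z=2) weight 1/160
  (X=2, W=1, Y=1, Z=2) weight 3/100
  (X=2, W=2, Y=1, Z=2) weight 9/400
  (X=3, W=0, Y=0, Z=3) weight 1/36
  (X=3, W=1, Y=0, Z=3) weight 1/120
  (X=3, W=2, Y=0, Z=3) weight 1/120
Group by Z:
  weight(Z=2) = 47/800
  weight(Z=3) = 2/45
Total weight = 47/800 + 2/45 = 743/7200
P(Z=2 | obs) = 47/800 / 743/7200 = 423/743
P(Z=3 | obs) = 2/45 / 743/7200 = 320/743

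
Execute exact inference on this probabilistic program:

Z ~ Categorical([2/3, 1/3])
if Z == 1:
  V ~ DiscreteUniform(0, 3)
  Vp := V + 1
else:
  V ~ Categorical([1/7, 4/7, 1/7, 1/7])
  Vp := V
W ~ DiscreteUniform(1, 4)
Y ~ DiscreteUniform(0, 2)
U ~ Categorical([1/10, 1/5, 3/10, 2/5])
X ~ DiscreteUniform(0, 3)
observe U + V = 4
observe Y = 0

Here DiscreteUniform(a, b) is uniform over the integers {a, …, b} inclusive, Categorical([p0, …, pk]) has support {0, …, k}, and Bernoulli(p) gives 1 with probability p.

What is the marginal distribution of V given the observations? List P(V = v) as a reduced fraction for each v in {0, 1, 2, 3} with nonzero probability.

P(V=1) = 52/77, P(V=2) = 15/77, P(V=3) = 10/77

Enumerate traces; 96 have nonzero weight after conditioning:
  (Z=0, V=1, W=1, Y=0, U=3, X=0) weight 1/315
  (Z=0, V=1, W=1, Y=0, U=3, X=1) weight 1/315
  (Z=0, V=1, W=1, Y=0, U=3, X=2) weight 1/315
  (Z=0, V=1, W=1, Y=0, U=3, X=3) weight 1/315
  (Z=0, V=1, W=2, Y=0, U=3, X=0) weight 1/315
  (Z=0, V=1, W=2, Y=0, U=3, X=1) weight 1/315
  (Z=0, V=1, W=2, Y=0, U=3, X=2) weight 1/315
  (Z=0, V=1, W=2, Y=0, U=3, X=3) weight 1/315
  (Z=0, V=2, W=1, Y=0, U=2, X=0) weight 1/1680
  (Z=0, V=3, W=1, Y=0, U=1, X=0) weight 1/2520
  … 86 more
Group by V:
  weight(V=1) = 13/210
  weight(V=2) = 1/56
  weight(V=3) = 1/84
Total weight = 13/210 + 1/56 + 1/84 = 11/120
P(V=1 | obs) = 13/210 / 11/120 = 52/77
P(V=2 | obs) = 1/56 / 11/120 = 15/77
P(V=3 | obs) = 1/84 / 11/120 = 10/77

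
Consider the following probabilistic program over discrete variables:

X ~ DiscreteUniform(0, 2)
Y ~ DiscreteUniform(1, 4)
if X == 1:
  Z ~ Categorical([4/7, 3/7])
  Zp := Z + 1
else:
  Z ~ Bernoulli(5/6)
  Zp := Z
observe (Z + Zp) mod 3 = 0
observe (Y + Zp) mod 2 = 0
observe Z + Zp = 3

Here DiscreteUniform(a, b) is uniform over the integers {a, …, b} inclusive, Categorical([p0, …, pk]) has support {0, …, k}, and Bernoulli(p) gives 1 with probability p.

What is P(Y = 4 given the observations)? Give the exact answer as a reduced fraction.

P(Y = 4 | obs) = 1/2

Enumerate traces; 2 have nonzero weight after conditioning:
  (X=1, Y=2, Z=1) weight 1/28
  (X=1, Y=4, Z=1) weight 1/28
Group by Y:
  weight(Y=2) = 1/28
  weight(Y=4) = 1/28
Total weight = 1/28 + 1/28 = 1/14
P(Y=2 | obs) = 1/28 / 1/14 = 1/2
P(Y=4 | obs) = 1/28 / 1/14 = 1/2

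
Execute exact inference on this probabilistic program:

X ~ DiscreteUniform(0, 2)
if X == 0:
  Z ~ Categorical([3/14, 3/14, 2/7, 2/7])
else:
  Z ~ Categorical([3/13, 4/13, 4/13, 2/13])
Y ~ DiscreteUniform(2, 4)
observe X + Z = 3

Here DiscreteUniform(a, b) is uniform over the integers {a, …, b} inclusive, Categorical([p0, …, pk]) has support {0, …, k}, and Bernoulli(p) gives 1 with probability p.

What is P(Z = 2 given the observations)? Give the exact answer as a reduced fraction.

P(Z = 2 | obs) = 14/41

Enumerate traces; 9 have nonzero weight after conditioning:
  (X=0, Z=3, Y=2) weight 2/63
  (X=0, Z=3, Y=3) weight 2/63
  (X=0, Z=3, Y=4) weight 2/63
  (X=1, Z=2, Y=2) weight 4/117
  (X=1, Z=2, Y=3) weight 4/117
  (X=1, Z=2, Y=4) weight 4/117
  (X=2, Z=1, Y=2) weight 4/117
  (X=2, Z=1, Y=3) weight 4/117
  … 1 more
Group by Z:
  weight(Z=1) = 4/39
  weight(Z=2) = 4/39
  weight(Z=3) = 2/21
Total weight = 4/39 + 4/39 + 2/21 = 82/273
P(Z=1 | obs) = 4/39 / 82/273 = 14/41
P(Z=2 | obs) = 4/39 / 82/273 = 14/41
P(Z=3 | obs) = 2/21 / 82/273 = 13/41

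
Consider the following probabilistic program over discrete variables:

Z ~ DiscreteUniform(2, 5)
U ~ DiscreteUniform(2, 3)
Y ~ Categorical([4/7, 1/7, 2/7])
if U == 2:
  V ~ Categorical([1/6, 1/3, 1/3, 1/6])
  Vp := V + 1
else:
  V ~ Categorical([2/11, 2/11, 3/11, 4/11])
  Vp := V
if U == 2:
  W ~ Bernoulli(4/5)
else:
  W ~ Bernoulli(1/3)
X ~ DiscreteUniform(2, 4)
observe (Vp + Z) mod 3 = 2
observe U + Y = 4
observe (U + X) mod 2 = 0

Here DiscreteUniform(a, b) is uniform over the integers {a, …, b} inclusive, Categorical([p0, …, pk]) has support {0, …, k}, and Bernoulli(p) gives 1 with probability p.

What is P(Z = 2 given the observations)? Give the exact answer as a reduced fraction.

Enumerate traces; 32 have nonzero weight after conditioning:
  (Z=2, U=2, Y=2, V=2, W=0, X=2) weight 1/1260
  (Z=2, U=2, Y=2, V=2, W=0, X=4) weight 1/1260
  (Z=2, U=2, Y=2, V=2, W=1, X=2) weight 1/315
  (Z=2, U=2, Y=2, V=2, W=1, X=4) weight 1/315
  (Z=2, U=3, Y=1, V=0, W=0, X=3) weight 1/1386
  (Z=2, U=3, Y=1, V=0, W=1, X=3) weight 1/2772
  (Z=2, U=3, Y=1, V=3, W=0, X=3) weight 1/693
  (Z=2, U=3, Y=1, V=3, W=1, X=3) weight 1/1386
  (Z=3, U=2, Y=2, V=1, W=0, X=2) weight 1/1260
  (Z=4, U=2, Y=2, V=0, W=0, X=2) weight 1/2520
  … 22 more
Group by Z:
  weight(Z=2) = 31/2772
  weight(Z=3) = 53/5544
  weight(Z=4) = 25/2772
  weight(Z=5) = 31/2772
Total weight = 31/2772 + 53/5544 + 25/2772 + 31/2772 = 227/5544
P(Z=2 | obs) = 31/2772 / 227/5544 = 62/227
P(Z=3 | obs) = 53/5544 / 227/5544 = 53/227
P(Z=4 | obs) = 25/2772 / 227/5544 = 50/227
P(Z=5 | obs) = 31/2772 / 227/5544 = 62/227

P(Z = 2 | obs) = 62/227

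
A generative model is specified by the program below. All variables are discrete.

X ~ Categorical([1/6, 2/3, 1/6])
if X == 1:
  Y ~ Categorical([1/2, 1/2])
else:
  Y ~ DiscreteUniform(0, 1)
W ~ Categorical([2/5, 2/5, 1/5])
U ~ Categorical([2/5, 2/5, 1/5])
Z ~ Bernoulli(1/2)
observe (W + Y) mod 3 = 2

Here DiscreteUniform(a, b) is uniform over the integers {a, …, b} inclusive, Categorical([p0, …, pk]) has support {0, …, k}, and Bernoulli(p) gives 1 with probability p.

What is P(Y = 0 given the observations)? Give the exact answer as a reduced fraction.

Enumerate traces; 36 have nonzero weight after conditioning:
  (X=0, Y=0, W=2, U=0, Z=0) weight 1/300
  (X=0, Y=0, W=2, U=0, Z=1) weight 1/300
  (X=0, Y=0, W=2, U=1, Z=0) weight 1/300
  (X=0, Y=0, W=2, U=1, Z=1) weight 1/300
  (X=0, Y=0, W=2, U=2, Z=0) weight 1/600
  (X=0, Y=0, W=2, U=2, Z=1) weight 1/600
  (X=0, Y=1, W=1, U=0, Z=0) weight 1/150
  (X=0, Y=1, W=1, U=0, Z=1) weight 1/150
  … 28 more
Group by Y:
  weight(Y=0) = 1/10
  weight(Y=1) = 1/5
Total weight = 1/10 + 1/5 = 3/10
P(Y=0 | obs) = 1/10 / 3/10 = 1/3
P(Y=1 | obs) = 1/5 / 3/10 = 2/3

P(Y = 0 | obs) = 1/3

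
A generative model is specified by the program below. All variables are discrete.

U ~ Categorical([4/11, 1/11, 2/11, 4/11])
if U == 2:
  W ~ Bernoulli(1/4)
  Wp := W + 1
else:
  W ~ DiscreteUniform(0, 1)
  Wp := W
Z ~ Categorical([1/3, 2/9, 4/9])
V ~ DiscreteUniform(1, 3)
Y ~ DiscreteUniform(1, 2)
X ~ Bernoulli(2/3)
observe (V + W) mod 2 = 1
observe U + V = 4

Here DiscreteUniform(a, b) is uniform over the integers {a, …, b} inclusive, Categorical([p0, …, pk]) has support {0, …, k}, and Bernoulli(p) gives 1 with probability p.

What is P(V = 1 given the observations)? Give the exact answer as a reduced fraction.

Enumerate traces; 36 have nonzero weight after conditioning:
  (U=1, W=0, Z=0, V=3, Y=1, X=0) weight 1/1188
  (U=1, W=0, Z=0, V=3, Y=1, X=1) weight 1/594
  (U=1, W=0, Z=0, V=3, Y=2, X=0) weight 1/1188
  (U=1, W=0, Z=0, V=3, Y=2, X=1) weight 1/594
  (U=1, W=0, Z=1, V=3, Y=1, X=0) weight 1/1782
  (U=1, W=0, Z=1, V=3, Y=1, X=1) weight 1/891
  (U=1, W=0, Z=1, V=3, Y=2, X=0) weight 1/1782
  (U=1, W=0, Z=1, V=3, Y=2, X=1) weight 1/891
  (U=2, W=1, Z=0, V=2, Y=1, X=0) weight 1/1188
  (U=3, W=0, Z=0, V=1, Y=1, X=0) weight 1/297
  … 26 more
Group by V:
  weight(V=1) = 2/33
  weight(V=2) = 1/66
  weight(V=3) = 1/66
Total weight = 2/33 + 1/66 + 1/66 = 1/11
P(V=1 | obs) = 2/33 / 1/11 = 2/3
P(V=2 | obs) = 1/66 / 1/11 = 1/6
P(V=3 | obs) = 1/66 / 1/11 = 1/6

P(V = 1 | obs) = 2/3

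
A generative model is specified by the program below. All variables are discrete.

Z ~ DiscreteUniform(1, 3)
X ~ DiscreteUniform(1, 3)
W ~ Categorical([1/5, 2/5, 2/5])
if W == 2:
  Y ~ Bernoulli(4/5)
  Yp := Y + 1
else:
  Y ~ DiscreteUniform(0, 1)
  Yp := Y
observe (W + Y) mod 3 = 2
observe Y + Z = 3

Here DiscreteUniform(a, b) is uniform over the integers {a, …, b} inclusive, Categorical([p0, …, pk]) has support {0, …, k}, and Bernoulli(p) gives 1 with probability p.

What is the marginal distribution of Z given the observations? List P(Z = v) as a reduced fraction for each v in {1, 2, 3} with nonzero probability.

Enumerate traces; 6 have nonzero weight after conditioning:
  (Z=2, X=1, W=1, Y=1) weight 1/45
  (Z=2, X=2, W=1, Y=1) weight 1/45
  (Z=2, X=3, W=1, Y=1) weight 1/45
  (Z=3, X=1, W=2, Y=0) weight 2/225
  (Z=3, X=2, W=2, Y=0) weight 2/225
  (Z=3, X=3, W=2, Y=0) weight 2/225
Group by Z:
  weight(Z=2) = 1/15
  weight(Z=3) = 2/75
Total weight = 1/15 + 2/75 = 7/75
P(Z=2 | obs) = 1/15 / 7/75 = 5/7
P(Z=3 | obs) = 2/75 / 7/75 = 2/7

P(Z=2) = 5/7, P(Z=3) = 2/7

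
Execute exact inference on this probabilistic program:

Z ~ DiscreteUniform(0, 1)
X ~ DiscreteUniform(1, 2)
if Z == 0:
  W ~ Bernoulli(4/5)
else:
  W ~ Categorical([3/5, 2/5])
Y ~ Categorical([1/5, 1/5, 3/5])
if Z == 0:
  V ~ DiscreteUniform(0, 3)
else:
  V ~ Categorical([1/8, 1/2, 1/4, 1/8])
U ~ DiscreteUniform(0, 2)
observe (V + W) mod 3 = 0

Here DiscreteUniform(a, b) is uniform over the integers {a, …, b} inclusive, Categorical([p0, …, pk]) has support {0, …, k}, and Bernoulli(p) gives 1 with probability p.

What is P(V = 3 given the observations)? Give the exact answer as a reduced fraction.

Enumerate traces; 108 have nonzero weight after conditioning:
  (Z=0, X=1, W=0, Y=0, V=0, U=0) weight 1/1200
  (Z=0, X=1, W=0, Y=0, V=0, U=1) weight 1/1200
  (Z=0, X=1, W=0, Y=0, V=0, U=2) weight 1/1200
  (Z=0, X=1, W=0, Y=0, V=3, U=0) weight 1/1200
  (Z=0, X=1, W=0, Y=0, V=3, U=1) weight 1/1200
  (Z=0, X=1, W=0, Y=0, V=3, U=2) weight 1/1200
  (Z=0, X=1, W=0, Y=1, V=0, U=0) weight 1/1200
  (Z=0, X=1, W=0, Y=1, V=0, U=1) weight 1/1200
  (Z=0, X=1, W=1, Y=0, V=2, U=0) weight 1/300
  … 99 more
Group by V:
  weight(V=0) = 1/16
  weight(V=2) = 3/20
  weight(V=3) = 1/16
Total weight = 1/16 + 3/20 + 1/16 = 11/40
P(V=0 | obs) = 1/16 / 11/40 = 5/22
P(V=2 | obs) = 3/20 / 11/40 = 6/11
P(V=3 | obs) = 1/16 / 11/40 = 5/22

P(V = 3 | obs) = 5/22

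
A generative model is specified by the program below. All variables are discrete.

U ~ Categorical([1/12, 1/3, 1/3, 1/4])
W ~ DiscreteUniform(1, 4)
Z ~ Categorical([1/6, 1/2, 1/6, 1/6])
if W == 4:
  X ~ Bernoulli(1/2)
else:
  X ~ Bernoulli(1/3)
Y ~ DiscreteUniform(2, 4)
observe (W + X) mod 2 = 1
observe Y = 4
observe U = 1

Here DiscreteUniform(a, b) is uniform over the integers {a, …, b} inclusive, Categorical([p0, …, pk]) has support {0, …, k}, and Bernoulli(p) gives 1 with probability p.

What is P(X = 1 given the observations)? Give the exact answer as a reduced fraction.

Enumerate traces; 16 have nonzero weight after conditioning:
  (U=1, W=1, Z=0, X=0, Y=4) weight 1/324
  (U=1, W=1, Z=1, X=0, Y=4) weight 1/108
  (U=1, W=1, Z=2, X=0, Y=4) weight 1/324
  (U=1, W=1, Z=3, X=0, Y=4) weight 1/324
  (U=1, W=2, Z=0, X=1, Y=4) weight 1/648
  (U=1, W=2, Z=1, X=1, Y=4) weight 1/216
  (U=1, W=2, Z=2, X=1, Y=4) weight 1/648
  (U=1, W=2, Z=3, X=1, Y=4) weight 1/648
  … 8 more
Group by X:
  weight(X=0) = 1/27
  weight(X=1) = 5/216
Total weight = 1/27 + 5/216 = 13/216
P(X=0 | obs) = 1/27 / 13/216 = 8/13
P(X=1 | obs) = 5/216 / 13/216 = 5/13

P(X = 1 | obs) = 5/13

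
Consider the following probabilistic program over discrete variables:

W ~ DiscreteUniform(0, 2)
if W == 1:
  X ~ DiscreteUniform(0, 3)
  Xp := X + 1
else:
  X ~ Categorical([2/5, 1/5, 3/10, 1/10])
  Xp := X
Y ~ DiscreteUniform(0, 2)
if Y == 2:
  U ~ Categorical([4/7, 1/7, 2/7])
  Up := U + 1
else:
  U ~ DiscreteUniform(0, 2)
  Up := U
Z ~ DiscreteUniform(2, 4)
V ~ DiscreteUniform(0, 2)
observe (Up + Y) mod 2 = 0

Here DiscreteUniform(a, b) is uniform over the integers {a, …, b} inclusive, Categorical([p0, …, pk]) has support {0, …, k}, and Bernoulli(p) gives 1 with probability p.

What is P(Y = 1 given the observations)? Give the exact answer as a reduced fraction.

Enumerate traces; 432 have nonzero weight after conditioning:
  (W=0, X=0, Y=0, U=0, Z=2, V=0) weight 2/1215
  (W=0, X=0, Y=0, U=0, Z=2, V=1) weight 2/1215
  (W=0, X=0, Y=0, U=0, Z=2, V=2) weight 2/1215
  (W=0, X=0, Y=0, U=0, Z=3, V=0) weight 2/1215
  (W=0, X=0, Y=0, U=0, Z=3, V=1) weight 2/1215
  (W=0, X=0, Y=0, U=0, Z=3, V=2) weight 2/1215
  (W=0, X=0, Y=0, U=0, Z=4, V=0) weight 2/1215
  (W=0, X=0, Y=0, U=0, Z=4, V=1) weight 2/1215
  (W=0, X=0, Y=1, U=1, Z=2, V=0) weight 2/1215
  (W=0, X=0, Y=2, U=1, Z=2, V=0) weight 2/2835
  … 422 more
Group by Y:
  weight(Y=0) = 2/9
  weight(Y=1) = 1/9
  weight(Y=2) = 1/21
Total weight = 2/9 + 1/9 + 1/21 = 8/21
P(Y=0 | obs) = 2/9 / 8/21 = 7/12
P(Y=1 | obs) = 1/9 / 8/21 = 7/24
P(Y=2 | obs) = 1/21 / 8/21 = 1/8

P(Y = 1 | obs) = 7/24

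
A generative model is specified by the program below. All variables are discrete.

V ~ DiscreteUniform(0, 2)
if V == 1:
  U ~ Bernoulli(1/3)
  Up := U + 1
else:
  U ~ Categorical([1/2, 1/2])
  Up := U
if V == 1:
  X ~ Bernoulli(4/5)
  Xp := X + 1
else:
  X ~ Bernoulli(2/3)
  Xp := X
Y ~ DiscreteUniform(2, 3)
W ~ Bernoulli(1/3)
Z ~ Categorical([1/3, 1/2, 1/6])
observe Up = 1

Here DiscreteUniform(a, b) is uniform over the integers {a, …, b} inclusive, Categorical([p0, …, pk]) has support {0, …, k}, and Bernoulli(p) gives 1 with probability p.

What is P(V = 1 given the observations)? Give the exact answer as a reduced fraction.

P(V = 1 | obs) = 2/5

Enumerate traces; 72 have nonzero weight after conditioning:
  (V=0, U=1, X=0, Y=2, W=0, Z=0) weight 1/162
  (V=0, U=1, X=0, Y=2, W=0, Z=1) weight 1/108
  (V=0, U=1, X=0, Y=2, W=0, Z=2) weight 1/324
  (V=0, U=1, X=0, Y=2, W=1, Z=0) weight 1/324
  (V=0, U=1, X=0, Y=2, W=1, Z=1) weight 1/216
  (V=0, U=1, X=0, Y=2, W=1, Z=2) weight 1/648
  (V=0, U=1, X=0, Y=3, W=0, Z=0) weight 1/162
  (V=0, U=1, X=0, Y=3, W=0, Z=1) weight 1/108
  (V=1, U=0, X=0, Y=2, W=0, Z=0) weight 2/405
  (V=2, U=1, X=0, Y=2, W=0, Z=0) weight 1/162
  … 62 more
Group by V:
  weight(V=0) = 1/6
  weight(V=1) = 2/9
  weight(V=2) = 1/6
Total weight = 1/6 + 2/9 + 1/6 = 5/9
P(V=0 | obs) = 1/6 / 5/9 = 3/10
P(V=1 | obs) = 2/9 / 5/9 = 2/5
P(V=2 | obs) = 1/6 / 5/9 = 3/10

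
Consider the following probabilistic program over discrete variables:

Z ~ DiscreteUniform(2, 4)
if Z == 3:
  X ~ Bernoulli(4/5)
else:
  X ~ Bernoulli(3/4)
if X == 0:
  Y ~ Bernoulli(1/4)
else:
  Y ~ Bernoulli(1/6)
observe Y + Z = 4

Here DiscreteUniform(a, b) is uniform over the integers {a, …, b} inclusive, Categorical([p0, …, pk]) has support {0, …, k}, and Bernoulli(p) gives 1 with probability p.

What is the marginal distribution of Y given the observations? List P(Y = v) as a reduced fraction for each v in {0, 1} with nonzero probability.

Enumerate traces; 4 have nonzero weight after conditioning:
  (Z=3, X=0, Y=1) weight 1/60
  (Z=3, X=1, Y=1) weight 2/45
  (Z=4, X=0, Y=0) weight 1/16
  (Z=4, X=1, Y=0) weight 5/24
Group by Y:
  weight(Y=0) = 13/48
  weight(Y=1) = 11/180
Total weight = 13/48 + 11/180 = 239/720
P(Y=0 | obs) = 13/48 / 239/720 = 195/239
P(Y=1 | obs) = 11/180 / 239/720 = 44/239

P(Y=0) = 195/239, P(Y=1) = 44/239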